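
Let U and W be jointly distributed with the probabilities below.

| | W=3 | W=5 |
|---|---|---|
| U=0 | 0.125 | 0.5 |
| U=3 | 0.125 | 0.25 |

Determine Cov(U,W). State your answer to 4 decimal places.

-0.1875

E[U] = 1.125,  E[W] = 4.5
E[UW] = 4.875
Cov(U,W) = E[UW] − E[U]E[W] = 4.875 − (1.125)(4.5) = -0.1875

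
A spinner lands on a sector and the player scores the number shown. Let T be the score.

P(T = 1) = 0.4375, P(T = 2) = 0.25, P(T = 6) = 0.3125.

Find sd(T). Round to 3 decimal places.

2.186

E[T] = (1)(0.4375) + (2)(0.25) + (6)(0.3125) = 2.8125
E[T²] = (1)²(0.4375) + (2)²(0.25) + (6)²(0.3125) = 12.6875
var(T) = E[T²] − (E[T])² = 12.6875 − (2.8125)² = 4.77734375
sd(T) = √4.77734375 ≈ 2.186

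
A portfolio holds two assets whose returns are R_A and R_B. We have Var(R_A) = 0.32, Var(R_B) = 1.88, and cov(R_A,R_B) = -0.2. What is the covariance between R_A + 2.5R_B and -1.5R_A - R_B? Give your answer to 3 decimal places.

-4.230

cov(R_A + 2.5R_B, -1.5R_A - R_B) = (1)(-1.5)Var(R_A) + (2.5)(-1)Var(R_B) + [(1)(-1) + (2.5)(-1.5)]cov(R_A,R_B)
= -1.5·0.32 + -2.5·1.88 + -4.75·-0.2 = -4.23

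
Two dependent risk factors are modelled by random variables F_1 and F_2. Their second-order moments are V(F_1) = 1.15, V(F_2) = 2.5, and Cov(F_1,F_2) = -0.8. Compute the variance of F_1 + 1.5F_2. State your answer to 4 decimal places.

V(F_1 + 1.5F_2) = (1)²·V(F_1) + (1.5)²·V(F_2) + 2·(1)·(1.5)·Cov(F_1,F_2)
= 1·1.15 + 2.25·2.5 + 3·-0.8 = 4.375

4.3750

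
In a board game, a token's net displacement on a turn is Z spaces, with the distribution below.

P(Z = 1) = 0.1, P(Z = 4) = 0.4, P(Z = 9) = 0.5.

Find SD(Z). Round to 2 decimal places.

2.93

E[Z] = (1)(0.1) + (4)(0.4) + (9)(0.5) = 6.2
E[Z²] = (1)²(0.1) + (4)²(0.4) + (9)²(0.5) = 47
Var(Z) = E[Z²] − (E[Z])² = 47 − (6.2)² = 8.56
SD(Z) = √8.56 ≈ 2.93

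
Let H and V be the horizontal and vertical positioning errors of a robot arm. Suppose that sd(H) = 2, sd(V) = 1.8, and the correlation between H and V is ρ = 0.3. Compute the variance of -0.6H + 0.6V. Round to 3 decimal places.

var(H) = (2)² = 4;  var(V) = (1.8)² = 3.24
Cov(H,V) = ρ·sd(H)·sd(V) = 0.3·2·1.8 = 1.08
var(-0.6H + 0.6V) = (-0.6)²·var(H) + (0.6)²·var(V) + 2·(-0.6)·(0.6)·Cov(H,V)
= 0.36·4 + 0.36·3.24 + -0.72·1.08 = 1.8288

1.829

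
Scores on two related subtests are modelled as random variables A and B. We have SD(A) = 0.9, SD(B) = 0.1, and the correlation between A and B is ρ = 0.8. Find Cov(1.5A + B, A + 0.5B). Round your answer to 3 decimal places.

1.346

var(A) = (0.9)² = 0.81;  var(B) = (0.1)² = 0.01
Cov(A,B) = ρ·SD(A)·SD(B) = 0.8·0.9·0.1 = 0.072
Cov(1.5A + B, A + 0.5B) = (1.5)(1)var(A) + (1)(0.5)var(B) + [(1.5)(0.5) + (1)(1)]Cov(A,B)
= 1.5·0.81 + 0.5·0.01 + 1.75·0.072 = 1.346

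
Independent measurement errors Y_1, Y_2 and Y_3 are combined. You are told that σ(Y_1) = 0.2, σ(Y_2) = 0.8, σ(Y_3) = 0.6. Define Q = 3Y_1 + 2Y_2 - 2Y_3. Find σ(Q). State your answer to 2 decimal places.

2.09

Var(Y_1) = 0.04, Var(Y_2) = 0.64, Var(Y_3) = 0.36
By independence, Var(Q) = (3)²Var(Y_1) + (2)²Var(Y_2) + (-2)²Var(Y_3)
= (3)²·0.04 + (2)²·0.64 + (-2)²·0.36 = 4.36
σ(Q) = √4.36 ≈ 2.09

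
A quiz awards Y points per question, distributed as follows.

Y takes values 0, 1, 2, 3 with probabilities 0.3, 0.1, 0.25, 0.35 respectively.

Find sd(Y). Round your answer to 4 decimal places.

1.2359

E[Y] = (0)(0.3) + (1)(0.1) + (2)(0.25) + (3)(0.35) = 1.65
E[Y²] = (0)²(0.3) + (1)²(0.1) + (2)²(0.25) + (3)²(0.35) = 4.25
Var(Y) = E[Y²] − (E[Y])² = 4.25 − (1.65)² = 1.5275
sd(Y) = √1.5275 ≈ 1.2359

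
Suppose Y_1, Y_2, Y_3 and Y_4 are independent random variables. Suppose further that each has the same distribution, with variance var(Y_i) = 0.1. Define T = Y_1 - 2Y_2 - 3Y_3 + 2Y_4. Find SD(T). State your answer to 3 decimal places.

By independence, var(T) = (1)²var(Y_1) + (-2)²var(Y_2) + (-3)²var(Y_3) + (2)²var(Y_4)
= (1)²·0.1 + (-2)²·0.1 + (-3)²·0.1 + (2)²·0.1 = 1.8
SD(T) = √1.8 ≈ 1.342

1.342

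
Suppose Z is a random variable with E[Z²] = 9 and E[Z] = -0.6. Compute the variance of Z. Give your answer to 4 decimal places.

8.6400

V(Z) = 9 − (-0.6)² = 8.64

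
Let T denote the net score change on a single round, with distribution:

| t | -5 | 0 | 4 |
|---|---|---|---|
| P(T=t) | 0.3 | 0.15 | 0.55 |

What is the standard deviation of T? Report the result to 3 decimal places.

3.976

E[T] = (-5)(0.3) + (0)(0.15) + (4)(0.55) = 0.7
E[T²] = (-5)²(0.3) + (0)²(0.15) + (4)²(0.55) = 16.3
Var(T) = E[T²] − (E[T])² = 16.3 − (0.7)² = 15.81
sd(T) = √15.81 ≈ 3.976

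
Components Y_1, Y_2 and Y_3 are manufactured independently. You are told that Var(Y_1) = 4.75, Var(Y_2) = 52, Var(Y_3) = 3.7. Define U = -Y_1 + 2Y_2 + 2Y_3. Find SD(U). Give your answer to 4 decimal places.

By independence, Var(U) = (-1)²Var(Y_1) + (2)²Var(Y_2) + (2)²Var(Y_3)
= (-1)²·4.75 + (2)²·52 + (2)²·3.7 = 227.55
SD(U) = √227.55 ≈ 15.0848

15.0848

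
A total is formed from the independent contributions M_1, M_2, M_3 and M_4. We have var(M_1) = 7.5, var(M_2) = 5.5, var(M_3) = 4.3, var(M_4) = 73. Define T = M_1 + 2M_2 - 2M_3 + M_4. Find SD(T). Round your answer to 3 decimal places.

By independence, var(T) = (1)²var(M_1) + (2)²var(M_2) + (-2)²var(M_3) + (1)²var(M_4)
= (1)²·7.5 + (2)²·5.5 + (-2)²·4.3 + (1)²·73 = 119.7
SD(T) = √119.7 ≈ 10.941

10.941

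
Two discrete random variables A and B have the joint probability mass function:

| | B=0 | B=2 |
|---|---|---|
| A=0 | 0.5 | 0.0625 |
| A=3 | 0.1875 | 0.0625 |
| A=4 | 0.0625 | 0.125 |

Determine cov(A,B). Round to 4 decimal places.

0.6250

E[A] = 1.5,  E[B] = 0.5
E[AB] = 1.375
cov(A,B) = E[AB] − E[A]E[B] = 1.375 − (1.5)(0.5) = 0.625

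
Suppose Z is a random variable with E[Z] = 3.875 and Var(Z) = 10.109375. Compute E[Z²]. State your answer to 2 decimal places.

E[Z²] = Var(Z) + (E[Z])² = 10.109375 + (3.875)² = 25.125

25.13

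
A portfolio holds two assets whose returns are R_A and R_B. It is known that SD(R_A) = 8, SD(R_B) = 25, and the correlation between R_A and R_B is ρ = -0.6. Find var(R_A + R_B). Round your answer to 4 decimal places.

449.0000

var(R_A) = (8)² = 64;  var(R_B) = (25)² = 625
Cov(R_A,R_B) = ρ·SD(R_A)·SD(R_B) = -0.6·8·25 = -120
var(R_A + R_B) = (1)²·var(R_A) + (1)²·var(R_B) + 2·(1)·(1)·Cov(R_A,R_B)
= 1·64 + 1·625 + 2·-120 = 449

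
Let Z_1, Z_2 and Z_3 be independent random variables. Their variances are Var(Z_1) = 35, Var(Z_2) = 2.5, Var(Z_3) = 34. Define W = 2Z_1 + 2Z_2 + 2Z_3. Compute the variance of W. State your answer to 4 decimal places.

286.0000

By independence, Var(W) = (2)²Var(Z_1) + (2)²Var(Z_2) + (2)²Var(Z_3)
= (2)²·35 + (2)²·2.5 + (2)²·34 = 286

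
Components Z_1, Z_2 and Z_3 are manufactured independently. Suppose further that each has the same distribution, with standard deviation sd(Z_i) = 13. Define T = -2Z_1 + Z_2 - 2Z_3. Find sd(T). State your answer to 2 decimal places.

Var(Z_i) = (13)² = 169
By independence, Var(T) = (-2)²Var(Z_1) + (1)²Var(Z_2) + (-2)²Var(Z_3)
= (-2)²·169 + (1)²·169 + (-2)²·169 = 1521
sd(T) = √1521 ≈ 39.00

39.00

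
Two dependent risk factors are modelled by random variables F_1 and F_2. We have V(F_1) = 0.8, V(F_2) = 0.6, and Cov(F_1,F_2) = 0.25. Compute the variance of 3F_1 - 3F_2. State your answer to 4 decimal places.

V(3F_1 - 3F_2) = (3)²·V(F_1) + (-3)²·V(F_2) + 2·(3)·(-3)·Cov(F_1,F_2)
= 9·0.8 + 9·0.6 + -18·0.25 = 8.1

8.1000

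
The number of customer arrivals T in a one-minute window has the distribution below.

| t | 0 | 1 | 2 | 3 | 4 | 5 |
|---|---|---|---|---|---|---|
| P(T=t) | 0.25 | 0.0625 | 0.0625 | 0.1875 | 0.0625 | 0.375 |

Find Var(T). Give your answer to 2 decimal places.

E[T] = (0)(0.25) + (1)(0.0625) + (2)(0.0625) + (3)(0.1875) + (4)(0.0625) + (5)(0.375) = 2.875
E[T²] = (0)²(0.25) + (1)²(0.0625) + (2)²(0.0625) + (3)²(0.1875) + (4)²(0.0625) + (5)²(0.375) = 12.375
Var(T) = E[T²] − (E[T])² = 12.375 − (2.875)² = 4.109375

4.11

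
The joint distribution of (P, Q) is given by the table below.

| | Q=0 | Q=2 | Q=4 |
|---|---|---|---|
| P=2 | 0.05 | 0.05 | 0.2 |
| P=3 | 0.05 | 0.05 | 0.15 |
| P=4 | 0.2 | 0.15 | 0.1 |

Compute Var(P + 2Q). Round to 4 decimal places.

10.1875

E[P] = 3.15,  E[Q] = 2.3,  E[PQ] = 6.7
Var(P) = 10.65 − (3.15)² = 0.7275;  Var(Q) = 8.2 − (2.3)² = 2.91
Cov(P,Q) = 6.7 − (3.15)(2.3) = -0.545
Var(P + 2Q) = (1)²·0.7275 + (2)²·2.91 + 2·(1)·(2)·-0.545 = 10.1875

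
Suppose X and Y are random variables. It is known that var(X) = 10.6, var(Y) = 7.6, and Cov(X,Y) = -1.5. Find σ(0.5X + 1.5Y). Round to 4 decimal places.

4.1833

var(0.5X + 1.5Y) = (0.5)²·var(X) + (1.5)²·var(Y) + 2·(0.5)·(1.5)·Cov(X,Y)
= 0.25·10.6 + 2.25·7.6 + 1.5·-1.5 = 17.5
σ(0.5X + 1.5Y) = √17.5 ≈ 4.1833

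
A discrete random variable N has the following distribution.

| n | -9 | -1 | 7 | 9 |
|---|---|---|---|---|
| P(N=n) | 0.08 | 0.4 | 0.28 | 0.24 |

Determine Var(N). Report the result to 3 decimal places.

31.040

E[N] = (-9)(0.08) + (-1)(0.4) + (7)(0.28) + (9)(0.24) = 3
E[N²] = (-9)²(0.08) + (-1)²(0.4) + (7)²(0.28) + (9)²(0.24) = 40.04
Var(N) = E[N²] − (E[N])² = 40.04 − (3)² = 31.04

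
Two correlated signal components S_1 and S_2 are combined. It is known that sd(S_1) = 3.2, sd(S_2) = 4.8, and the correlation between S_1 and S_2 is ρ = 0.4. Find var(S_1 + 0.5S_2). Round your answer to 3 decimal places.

22.144

var(S_1) = (3.2)² = 10.24;  var(S_2) = (4.8)² = 23.04
Cov(S_1,S_2) = ρ·sd(S_1)·sd(S_2) = 0.4·3.2·4.8 = 6.144
var(S_1 + 0.5S_2) = (1)²·var(S_1) + (0.5)²·var(S_2) + 2·(1)·(0.5)·Cov(S_1,S_2)
= 1·10.24 + 0.25·23.04 + 1·6.144 = 22.144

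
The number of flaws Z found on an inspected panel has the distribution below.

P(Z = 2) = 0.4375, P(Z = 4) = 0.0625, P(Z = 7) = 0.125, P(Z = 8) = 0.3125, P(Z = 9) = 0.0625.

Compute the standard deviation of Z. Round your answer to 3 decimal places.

2.882

E[Z] = (2)(0.4375) + (4)(0.0625) + (7)(0.125) + (8)(0.3125) + (9)(0.0625) = 5.0625
E[Z²] = (2)²(0.4375) + (4)²(0.0625) + (7)²(0.125) + (8)²(0.3125) + (9)²(0.0625) = 33.9375
V(Z) = E[Z²] − (E[Z])² = 33.9375 − (5.0625)² = 8.30859375
SD(Z) = √8.30859375 ≈ 2.882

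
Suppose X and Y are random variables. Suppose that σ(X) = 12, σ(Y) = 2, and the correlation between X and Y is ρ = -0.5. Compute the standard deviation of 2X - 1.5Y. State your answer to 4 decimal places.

var(X) = (12)² = 144;  var(Y) = (2)² = 4
Cov(X,Y) = ρ·σ(X)·σ(Y) = -0.5·12·2 = -12
var(2X - 1.5Y) = (2)²·var(X) + (-1.5)²·var(Y) + 2·(2)·(-1.5)·Cov(X,Y)
= 4·144 + 2.25·4 + -6·-12 = 657
σ(2X - 1.5Y) = √657 ≈ 25.6320

25.6320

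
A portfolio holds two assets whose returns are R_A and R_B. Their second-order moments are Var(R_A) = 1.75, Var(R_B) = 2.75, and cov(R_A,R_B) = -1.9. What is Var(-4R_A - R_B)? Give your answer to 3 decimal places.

15.550

Var(-4R_A - R_B) = (-4)²·Var(R_A) + (-1)²·Var(R_B) + 2·(-4)·(-1)·cov(R_A,R_B)
= 16·1.75 + 1·2.75 + 8·-1.9 = 15.55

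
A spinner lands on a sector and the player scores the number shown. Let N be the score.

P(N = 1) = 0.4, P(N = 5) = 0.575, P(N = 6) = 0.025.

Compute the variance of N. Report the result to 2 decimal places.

3.94

E[N] = (1)(0.4) + (5)(0.575) + (6)(0.025) = 3.425
E[N²] = (1)²(0.4) + (5)²(0.575) + (6)²(0.025) = 15.675
Var(N) = E[N²] − (E[N])² = 15.675 − (3.425)² = 3.944375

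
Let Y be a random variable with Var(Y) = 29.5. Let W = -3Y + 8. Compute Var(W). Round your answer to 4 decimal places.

Var(-3Y + 8) = (-3)²·Var(Y) = 9·29.5 = 265.5

265.5000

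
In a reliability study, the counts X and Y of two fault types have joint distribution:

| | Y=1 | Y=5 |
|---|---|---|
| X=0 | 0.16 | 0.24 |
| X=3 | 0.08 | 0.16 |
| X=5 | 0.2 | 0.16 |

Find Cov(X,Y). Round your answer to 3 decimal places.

E[X] = 2.52,  E[Y] = 3.24
E[XY] = 7.64
Cov(X,Y) = E[XY] − E[X]E[Y] = 7.64 − (2.52)(3.24) = -0.5248

-0.525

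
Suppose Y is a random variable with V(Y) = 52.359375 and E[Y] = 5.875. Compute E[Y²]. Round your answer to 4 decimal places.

86.8750

E[Y²] = V(Y) + (E[Y])² = 52.359375 + (5.875)² = 86.875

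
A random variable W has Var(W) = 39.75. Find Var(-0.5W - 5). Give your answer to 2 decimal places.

Var(-0.5W - 5) = (-0.5)²·Var(W) = 0.25·39.75 = 9.9375

9.94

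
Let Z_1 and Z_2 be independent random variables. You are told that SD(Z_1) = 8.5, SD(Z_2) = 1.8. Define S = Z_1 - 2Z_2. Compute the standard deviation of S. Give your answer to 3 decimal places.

Var(Z_1) = 72.25, Var(Z_2) = 3.24
By independence, Var(S) = (1)²Var(Z_1) + (-2)²Var(Z_2)
= (1)²·72.25 + (-2)²·3.24 = 85.21
SD(S) = √85.21 ≈ 9.231

9.231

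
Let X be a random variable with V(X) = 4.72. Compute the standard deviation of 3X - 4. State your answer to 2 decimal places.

V(3X - 4) = (3)²·4.72 = 42.48
SD(3X - 4) = √42.48 ≈ 6.52

6.52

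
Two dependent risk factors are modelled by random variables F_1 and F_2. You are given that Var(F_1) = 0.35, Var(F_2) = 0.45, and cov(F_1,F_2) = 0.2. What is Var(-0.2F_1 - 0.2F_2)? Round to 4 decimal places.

Var(-0.2F_1 - 0.2F_2) = (-0.2)²·Var(F_1) + (-0.2)²·Var(F_2) + 2·(-0.2)·(-0.2)·cov(F_1,F_2)
= 0.04·0.35 + 0.04·0.45 + 0.08·0.2 = 0.048

0.0480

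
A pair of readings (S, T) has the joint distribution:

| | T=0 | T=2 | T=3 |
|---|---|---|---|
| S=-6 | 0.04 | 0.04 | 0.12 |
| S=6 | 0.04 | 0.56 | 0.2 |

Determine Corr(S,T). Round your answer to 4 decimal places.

E[S] = 3.6,  E[T] = 2.16
E[ST] = 7.68
Cov(S,T) = E[ST] − E[S]E[T] = 7.68 − (3.6)(2.16) = -0.096
var(S) = 23.04,  var(T) = 0.6144
ρ = -0.096 / √(23.04·0.6144) ≈ -0.0255

-0.0255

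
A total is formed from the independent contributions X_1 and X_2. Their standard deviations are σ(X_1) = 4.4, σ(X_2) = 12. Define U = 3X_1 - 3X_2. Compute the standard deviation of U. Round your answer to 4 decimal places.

38.3437

Var(X_1) = 19.36, Var(X_2) = 144
By independence, Var(U) = (3)²Var(X_1) + (-3)²Var(X_2)
= (3)²·19.36 + (-3)²·144 = 1470.24
σ(U) = √1470.24 ≈ 38.3437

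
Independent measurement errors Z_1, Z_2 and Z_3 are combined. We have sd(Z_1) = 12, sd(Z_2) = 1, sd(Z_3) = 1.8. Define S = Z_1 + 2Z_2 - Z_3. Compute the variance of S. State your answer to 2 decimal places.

Var(Z_1) = 144, Var(Z_2) = 1, Var(Z_3) = 3.24
By independence, Var(S) = (1)²Var(Z_1) + (2)²Var(Z_2) + (-1)²Var(Z_3)
= (1)²·144 + (2)²·1 + (-1)²·3.24 = 151.24

151.24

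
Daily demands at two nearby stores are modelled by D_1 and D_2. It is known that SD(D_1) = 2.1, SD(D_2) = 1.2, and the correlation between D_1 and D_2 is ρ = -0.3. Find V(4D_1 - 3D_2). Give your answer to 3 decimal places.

101.664

V(D_1) = (2.1)² = 4.41;  V(D_2) = (1.2)² = 1.44
Cov(D_1,D_2) = ρ·SD(D_1)·SD(D_2) = -0.3·2.1·1.2 = -0.756
V(4D_1 - 3D_2) = (4)²·V(D_1) + (-3)²·V(D_2) + 2·(4)·(-3)·Cov(D_1,D_2)
= 16·4.41 + 9·1.44 + -24·-0.756 = 101.664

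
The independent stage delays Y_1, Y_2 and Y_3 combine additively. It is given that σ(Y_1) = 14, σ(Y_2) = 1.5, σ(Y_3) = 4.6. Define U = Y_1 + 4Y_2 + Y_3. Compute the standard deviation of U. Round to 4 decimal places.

15.9110

V(Y_1) = 196, V(Y_2) = 2.25, V(Y_3) = 21.16
By independence, V(U) = (1)²V(Y_1) + (4)²V(Y_2) + (1)²V(Y_3)
= (1)²·196 + (4)²·2.25 + (1)²·21.16 = 253.16
σ(U) = √253.16 ≈ 15.9110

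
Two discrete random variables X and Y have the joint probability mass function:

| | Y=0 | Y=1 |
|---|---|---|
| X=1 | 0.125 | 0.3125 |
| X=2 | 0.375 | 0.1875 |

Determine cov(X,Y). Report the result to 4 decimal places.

E[X] = 1.5625,  E[Y] = 0.5
E[XY] = 0.6875
cov(X,Y) = E[XY] − E[X]E[Y] = 0.6875 − (1.5625)(0.5) = -0.09375

-0.0938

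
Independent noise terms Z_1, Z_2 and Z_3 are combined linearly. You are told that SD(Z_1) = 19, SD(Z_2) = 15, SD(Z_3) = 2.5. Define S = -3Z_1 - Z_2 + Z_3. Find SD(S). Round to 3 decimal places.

Var(Z_1) = 361, Var(Z_2) = 225, Var(Z_3) = 6.25
By independence, Var(S) = (-3)²Var(Z_1) + (-1)²Var(Z_2) + (1)²Var(Z_3)
= (-3)²·361 + (-1)²·225 + (1)²·6.25 = 3480.25
SD(S) = √3480.25 ≈ 58.994

58.994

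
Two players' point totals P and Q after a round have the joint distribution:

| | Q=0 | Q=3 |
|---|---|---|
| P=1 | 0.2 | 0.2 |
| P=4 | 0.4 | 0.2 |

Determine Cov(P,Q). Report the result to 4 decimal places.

-0.3600

E[P] = 2.8,  E[Q] = 1.2
E[PQ] = 3
Cov(P,Q) = E[PQ] − E[P]E[Q] = 3 − (2.8)(1.2) = -0.36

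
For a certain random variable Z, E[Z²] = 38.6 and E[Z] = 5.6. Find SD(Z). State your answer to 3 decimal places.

Var(Z) = 38.6 − (5.6)² = 7.24
SD(Z) = √7.24 ≈ 2.691

2.691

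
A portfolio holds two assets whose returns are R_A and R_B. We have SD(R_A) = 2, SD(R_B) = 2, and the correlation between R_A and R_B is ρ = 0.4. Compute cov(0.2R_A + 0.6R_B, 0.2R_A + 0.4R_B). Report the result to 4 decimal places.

1.4400

V(R_A) = (2)² = 4;  V(R_B) = (2)² = 4
cov(R_A,R_B) = ρ·SD(R_A)·SD(R_B) = 0.4·2·2 = 1.6
cov(0.2R_A + 0.6R_B, 0.2R_A + 0.4R_B) = (0.2)(0.2)V(R_A) + (0.6)(0.4)V(R_B) + [(0.2)(0.4) + (0.6)(0.2)]cov(R_A,R_B)
= 0.04·4 + 0.24·4 + 0.2·1.6 = 1.44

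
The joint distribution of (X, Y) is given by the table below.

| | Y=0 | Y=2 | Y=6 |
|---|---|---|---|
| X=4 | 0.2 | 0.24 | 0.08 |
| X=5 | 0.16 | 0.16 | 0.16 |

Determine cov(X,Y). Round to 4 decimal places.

E[X] = 4.48,  E[Y] = 2.24
E[XY] = 10.24
cov(X,Y) = E[XY] − E[X]E[Y] = 10.24 − (4.48)(2.24) = 0.2048

0.2048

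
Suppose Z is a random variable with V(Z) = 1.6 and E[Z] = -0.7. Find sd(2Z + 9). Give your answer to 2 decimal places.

2.53

V(2Z + 9) = (2)²·1.6 = 6.4
sd(2Z + 9) = √6.4 ≈ 2.53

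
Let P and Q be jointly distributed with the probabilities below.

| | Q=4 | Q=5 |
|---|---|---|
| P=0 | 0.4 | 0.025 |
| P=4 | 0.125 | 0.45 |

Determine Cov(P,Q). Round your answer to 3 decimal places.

E[P] = 2.3,  E[Q] = 4.475
E[PQ] = 11
Cov(P,Q) = E[PQ] − E[P]E[Q] = 11 − (2.3)(4.475) = 0.7075

0.708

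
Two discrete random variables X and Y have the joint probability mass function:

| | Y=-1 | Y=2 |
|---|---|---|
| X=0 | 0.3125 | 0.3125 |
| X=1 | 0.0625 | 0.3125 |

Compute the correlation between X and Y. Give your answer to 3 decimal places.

0.333

E[X] = 0.375,  E[Y] = 0.875
E[XY] = 0.5625
cov(X,Y) = E[XY] − E[X]E[Y] = 0.5625 − (0.375)(0.875) = 0.234375
var(X) = 0.234375,  var(Y) = 2.109375
ρ = 0.234375 / √(0.234375·2.109375) ≈ 0.333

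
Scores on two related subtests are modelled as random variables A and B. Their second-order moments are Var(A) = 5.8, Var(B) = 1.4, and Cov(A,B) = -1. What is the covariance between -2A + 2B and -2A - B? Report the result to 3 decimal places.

22.400

Cov(-2A + 2B, -2A - B) = (-2)(-2)Var(A) + (2)(-1)Var(B) + [(-2)(-1) + (2)(-2)]Cov(A,B)
= 4·5.8 + -2·1.4 + -2·-1 = 22.4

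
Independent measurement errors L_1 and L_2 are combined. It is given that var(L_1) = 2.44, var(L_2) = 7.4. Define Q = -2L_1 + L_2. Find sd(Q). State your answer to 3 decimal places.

4.142

By independence, var(Q) = (-2)²var(L_1) + (1)²var(L_2)
= (-2)²·2.44 + (1)²·7.4 = 17.16
sd(Q) = √17.16 ≈ 4.142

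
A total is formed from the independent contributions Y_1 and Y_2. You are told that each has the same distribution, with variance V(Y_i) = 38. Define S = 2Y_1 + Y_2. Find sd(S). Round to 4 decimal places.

13.7840

By independence, V(S) = (2)²V(Y_1) + (1)²V(Y_2)
= (2)²·38 + (1)²·38 = 190
sd(S) = √190 ≈ 13.7840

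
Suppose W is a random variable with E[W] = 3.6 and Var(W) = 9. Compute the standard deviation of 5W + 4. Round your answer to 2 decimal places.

Var(5W + 4) = (5)²·9 = 225
σ(5W + 4) = √225 ≈ 15.00

15.00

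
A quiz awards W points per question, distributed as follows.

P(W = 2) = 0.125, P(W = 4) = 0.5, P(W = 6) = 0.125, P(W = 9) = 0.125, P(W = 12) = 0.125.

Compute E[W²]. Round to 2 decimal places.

E[W²] = (2)²(0.125) + (4)²(0.5) + (6)²(0.125) + (9)²(0.125) + (12)²(0.125) = 41.125

41.13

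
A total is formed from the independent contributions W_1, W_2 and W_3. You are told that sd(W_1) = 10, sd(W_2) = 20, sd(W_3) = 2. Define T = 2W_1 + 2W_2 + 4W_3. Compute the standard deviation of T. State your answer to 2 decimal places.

V(W_1) = 100, V(W_2) = 400, V(W_3) = 4
By independence, V(T) = (2)²V(W_1) + (2)²V(W_2) + (4)²V(W_3)
= (2)²·100 + (2)²·400 + (4)²·4 = 2064
sd(T) = √2064 ≈ 45.43

45.43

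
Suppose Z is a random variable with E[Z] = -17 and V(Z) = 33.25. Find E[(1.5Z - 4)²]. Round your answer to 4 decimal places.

945.0625

E[1.5Z - 4] = 1.5·-17 − 4 = -29.5
V(1.5Z - 4) = (1.5)²·33.25 = 74.8125
E[(1.5Z - 4)²] = V((1.5Z - 4)) + (E[(1.5Z - 4)])² = 74.8125 + (-29.5)² = 945.0625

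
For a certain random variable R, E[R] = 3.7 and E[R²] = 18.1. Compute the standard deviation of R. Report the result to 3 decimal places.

var(R) = 18.1 − (3.7)² = 4.41
SD(R) = √4.41 ≈ 2.100

2.100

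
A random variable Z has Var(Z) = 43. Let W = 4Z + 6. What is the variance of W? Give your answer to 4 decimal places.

Var(4Z + 6) = (4)²·Var(Z) = 16·43 = 688

688.0000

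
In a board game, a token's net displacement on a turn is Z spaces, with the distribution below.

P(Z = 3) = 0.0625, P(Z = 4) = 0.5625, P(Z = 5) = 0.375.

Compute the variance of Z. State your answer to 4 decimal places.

0.3398

E[Z] = (3)(0.0625) + (4)(0.5625) + (5)(0.375) = 4.3125
E[Z²] = (3)²(0.0625) + (4)²(0.5625) + (5)²(0.375) = 18.9375
Var(Z) = E[Z²] − (E[Z])² = 18.9375 − (4.3125)² = 0.33984375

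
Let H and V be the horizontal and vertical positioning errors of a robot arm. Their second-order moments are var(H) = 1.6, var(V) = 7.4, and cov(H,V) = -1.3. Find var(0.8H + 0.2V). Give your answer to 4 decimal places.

var(0.8H + 0.2V) = (0.8)²·var(H) + (0.2)²·var(V) + 2·(0.8)·(0.2)·cov(H,V)
= 0.64·1.6 + 0.04·7.4 + 0.32·-1.3 = 0.904

0.9040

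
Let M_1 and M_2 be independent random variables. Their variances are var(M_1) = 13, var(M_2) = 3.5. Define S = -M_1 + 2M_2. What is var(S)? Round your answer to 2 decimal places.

27.00

By independence, var(S) = (-1)²var(M_1) + (2)²var(M_2)
= (-1)²·13 + (2)²·3.5 = 27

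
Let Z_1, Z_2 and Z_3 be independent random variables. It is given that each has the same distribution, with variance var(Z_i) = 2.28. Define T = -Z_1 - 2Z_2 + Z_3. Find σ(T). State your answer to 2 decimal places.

By independence, var(T) = (-1)²var(Z_1) + (-2)²var(Z_2) + (1)²var(Z_3)
= (-1)²·2.28 + (-2)²·2.28 + (1)²·2.28 = 13.68
σ(T) = √13.68 ≈ 3.70

3.70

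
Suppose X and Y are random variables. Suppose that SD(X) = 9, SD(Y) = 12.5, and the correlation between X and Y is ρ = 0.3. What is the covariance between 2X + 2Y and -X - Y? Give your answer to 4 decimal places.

-609.5000

V(X) = (9)² = 81;  V(Y) = (12.5)² = 156.25
cov(X,Y) = ρ·SD(X)·SD(Y) = 0.3·9·12.5 = 33.75
cov(2X + 2Y, -X - Y) = (2)(-1)V(X) + (2)(-1)V(Y) + [(2)(-1) + (2)(-1)]cov(X,Y)
= -2·81 + -2·156.25 + -4·33.75 = -609.5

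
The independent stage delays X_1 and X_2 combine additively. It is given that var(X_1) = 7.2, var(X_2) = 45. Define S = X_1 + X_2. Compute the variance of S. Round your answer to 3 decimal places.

52.200

By independence, var(S) = (1)²var(X_1) + (1)²var(X_2)
= (1)²·7.2 + (1)²·45 = 52.2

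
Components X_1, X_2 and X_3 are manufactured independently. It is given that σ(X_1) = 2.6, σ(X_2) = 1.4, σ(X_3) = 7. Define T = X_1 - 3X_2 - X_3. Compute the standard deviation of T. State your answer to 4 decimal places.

Var(X_1) = 6.76, Var(X_2) = 1.96, Var(X_3) = 49
By independence, Var(T) = (1)²Var(X_1) + (-3)²Var(X_2) + (-1)²Var(X_3)
= (1)²·6.76 + (-3)²·1.96 + (-1)²·49 = 73.4
σ(T) = √73.4 ≈ 8.5674

8.5674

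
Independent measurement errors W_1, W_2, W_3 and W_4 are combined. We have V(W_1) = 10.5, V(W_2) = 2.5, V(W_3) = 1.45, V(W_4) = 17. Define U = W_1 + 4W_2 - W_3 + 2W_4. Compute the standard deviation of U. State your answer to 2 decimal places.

10.95

By independence, V(U) = (1)²V(W_1) + (4)²V(W_2) + (-1)²V(W_3) + (2)²V(W_4)
= (1)²·10.5 + (4)²·2.5 + (-1)²·1.45 + (2)²·17 = 119.95
σ(U) = √119.95 ≈ 10.95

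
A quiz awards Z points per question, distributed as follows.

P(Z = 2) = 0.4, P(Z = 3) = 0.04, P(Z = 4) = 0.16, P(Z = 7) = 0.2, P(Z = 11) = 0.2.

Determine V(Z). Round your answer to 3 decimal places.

E[Z] = (2)(0.4) + (3)(0.04) + (4)(0.16) + (7)(0.2) + (11)(0.2) = 5.16
E[Z²] = (2)²(0.4) + (3)²(0.04) + (4)²(0.16) + (7)²(0.2) + (11)²(0.2) = 38.52
V(Z) = E[Z²] − (E[Z])² = 38.52 − (5.16)² = 11.8944

11.894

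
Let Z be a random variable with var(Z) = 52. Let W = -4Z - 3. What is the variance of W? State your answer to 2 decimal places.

var(-4Z - 3) = (-4)²·var(Z) = 16·52 = 832

832.00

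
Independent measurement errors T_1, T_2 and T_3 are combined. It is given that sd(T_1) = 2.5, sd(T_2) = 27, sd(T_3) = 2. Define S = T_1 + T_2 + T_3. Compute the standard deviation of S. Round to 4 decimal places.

27.1892

var(T_1) = 6.25, var(T_2) = 729, var(T_3) = 4
By independence, var(S) = (1)²var(T_1) + (1)²var(T_2) + (1)²var(T_3)
= (1)²·6.25 + (1)²·729 + (1)²·4 = 739.25
sd(S) = √739.25 ≈ 27.1892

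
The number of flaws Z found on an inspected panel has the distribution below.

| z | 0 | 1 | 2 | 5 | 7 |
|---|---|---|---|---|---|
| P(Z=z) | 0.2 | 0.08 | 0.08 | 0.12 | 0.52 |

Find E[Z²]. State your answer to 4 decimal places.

28.8800

E[Z²] = (0)²(0.2) + (1)²(0.08) + (2)²(0.08) + (5)²(0.12) + (7)²(0.52) = 28.88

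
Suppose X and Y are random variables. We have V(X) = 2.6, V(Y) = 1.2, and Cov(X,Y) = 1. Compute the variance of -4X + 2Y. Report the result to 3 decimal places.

V(-4X + 2Y) = (-4)²·V(X) + (2)²·V(Y) + 2·(-4)·(2)·Cov(X,Y)
= 16·2.6 + 4·1.2 + -16·1 = 30.4

30.400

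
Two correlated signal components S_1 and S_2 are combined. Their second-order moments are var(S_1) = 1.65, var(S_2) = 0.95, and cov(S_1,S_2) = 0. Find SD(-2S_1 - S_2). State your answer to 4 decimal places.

2.7477

var(-2S_1 - S_2) = (-2)²·var(S_1) + (-1)²·var(S_2) + 2·(-2)·(-1)·cov(S_1,S_2)
= 4·1.65 + 1·0.95 + 4·0 = 7.55
SD(-2S_1 - S_2) = √7.55 ≈ 2.7477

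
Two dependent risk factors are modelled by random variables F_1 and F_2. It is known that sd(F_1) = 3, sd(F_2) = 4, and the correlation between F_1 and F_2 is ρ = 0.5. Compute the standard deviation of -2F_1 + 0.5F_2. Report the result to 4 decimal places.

5.2915

var(F_1) = (3)² = 9;  var(F_2) = (4)² = 16
Cov(F_1,F_2) = ρ·sd(F_1)·sd(F_2) = 0.5·3·4 = 6
var(-2F_1 + 0.5F_2) = (-2)²·var(F_1) + (0.5)²·var(F_2) + 2·(-2)·(0.5)·Cov(F_1,F_2)
= 4·9 + 0.25·16 + -2·6 = 28
sd(-2F_1 + 0.5F_2) = √28 ≈ 5.2915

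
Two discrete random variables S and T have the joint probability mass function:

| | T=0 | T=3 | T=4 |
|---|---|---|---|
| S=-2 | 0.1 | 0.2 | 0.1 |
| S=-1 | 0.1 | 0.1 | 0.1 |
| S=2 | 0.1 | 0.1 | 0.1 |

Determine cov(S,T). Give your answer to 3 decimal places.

E[S] = -0.5,  E[T] = 2.4
E[ST] = -1.3
cov(S,T) = E[ST] − E[S]E[T] = -1.3 − (-0.5)(2.4) = -0.1

-0.100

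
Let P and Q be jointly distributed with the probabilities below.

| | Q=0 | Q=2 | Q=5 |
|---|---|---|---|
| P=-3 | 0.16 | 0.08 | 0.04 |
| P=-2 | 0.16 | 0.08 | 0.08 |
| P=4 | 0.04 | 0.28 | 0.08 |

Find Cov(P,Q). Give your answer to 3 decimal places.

E[P] = 0.12,  E[Q] = 1.88
E[PQ] = 1.64
Cov(P,Q) = E[PQ] − E[P]E[Q] = 1.64 − (0.12)(1.88) = 1.4144

1.414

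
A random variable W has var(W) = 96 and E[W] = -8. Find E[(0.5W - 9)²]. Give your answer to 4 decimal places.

E[0.5W - 9] = 0.5·-8 − 9 = -13
var(0.5W - 9) = (0.5)²·96 = 24
E[(0.5W - 9)²] = var((0.5W - 9)) + (E[(0.5W - 9)])² = 24 + (-13)² = 193

193.0000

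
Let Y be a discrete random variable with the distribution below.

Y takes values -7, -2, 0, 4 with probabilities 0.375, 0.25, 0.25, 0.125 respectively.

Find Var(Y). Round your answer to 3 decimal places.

14.484

E[Y] = (-7)(0.375) + (-2)(0.25) + (0)(0.25) + (4)(0.125) = -2.625
E[Y²] = (-7)²(0.375) + (-2)²(0.25) + (0)²(0.25) + (4)²(0.125) = 21.375
Var(Y) = E[Y²] − (E[Y])² = 21.375 − (-2.625)² = 14.484375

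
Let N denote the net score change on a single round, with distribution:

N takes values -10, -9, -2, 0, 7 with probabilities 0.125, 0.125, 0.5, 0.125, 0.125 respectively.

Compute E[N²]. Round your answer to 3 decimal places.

E[N²] = (-10)²(0.125) + (-9)²(0.125) + (-2)²(0.5) + (0)²(0.125) + (7)²(0.125) = 30.75

30.750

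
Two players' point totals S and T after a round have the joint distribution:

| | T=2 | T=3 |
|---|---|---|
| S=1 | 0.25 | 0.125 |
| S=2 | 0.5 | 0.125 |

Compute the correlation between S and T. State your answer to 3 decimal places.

-0.149

E[S] = 1.625,  E[T] = 2.25
E[ST] = 3.625
Cov(S,T) = E[ST] − E[S]E[T] = 3.625 − (1.625)(2.25) = -0.03125
var(S) = 0.234375,  var(T) = 0.1875
ρ = -0.03125 / √(0.234375·0.1875) ≈ -0.149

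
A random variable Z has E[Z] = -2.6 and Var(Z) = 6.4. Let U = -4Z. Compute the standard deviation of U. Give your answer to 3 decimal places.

Var(-4Z) = (-4)²·6.4 = 102.4
SD(U) = √102.4 ≈ 10.119

10.119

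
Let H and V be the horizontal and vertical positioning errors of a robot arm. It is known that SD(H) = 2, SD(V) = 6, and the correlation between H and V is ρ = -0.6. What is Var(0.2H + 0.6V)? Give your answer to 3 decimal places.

Var(H) = (2)² = 4;  Var(V) = (6)² = 36
Cov(H,V) = ρ·SD(H)·SD(V) = -0.6·2·6 = -7.2
Var(0.2H + 0.6V) = (0.2)²·Var(H) + (0.6)²·Var(V) + 2·(0.2)·(0.6)·Cov(H,V)
= 0.04·4 + 0.36·36 + 0.24·-7.2 = 11.392

11.392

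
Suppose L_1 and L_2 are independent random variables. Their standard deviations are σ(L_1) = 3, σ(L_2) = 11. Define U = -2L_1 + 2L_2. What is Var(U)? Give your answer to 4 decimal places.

520.0000

Var(L_1) = 9, Var(L_2) = 121
By independence, Var(U) = (-2)²Var(L_1) + (2)²Var(L_2)
= (-2)²·9 + (2)²·121 = 520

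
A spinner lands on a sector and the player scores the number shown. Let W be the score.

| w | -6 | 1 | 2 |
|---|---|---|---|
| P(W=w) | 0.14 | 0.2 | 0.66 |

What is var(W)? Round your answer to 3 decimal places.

E[W] = (-6)(0.14) + (1)(0.2) + (2)(0.66) = 0.68
E[W²] = (-6)²(0.14) + (1)²(0.2) + (2)²(0.66) = 7.88
var(W) = E[W²] − (E[W])² = 7.88 − (0.68)² = 7.4176

7.418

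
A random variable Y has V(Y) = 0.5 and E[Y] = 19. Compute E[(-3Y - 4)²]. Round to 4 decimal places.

E[-3Y - 4] = -3·19 − 4 = -61
V(-3Y - 4) = (-3)²·0.5 = 4.5
E[(-3Y - 4)²] = V((-3Y - 4)) + (E[(-3Y - 4)])² = 4.5 + (-61)² = 3725.5

3725.5000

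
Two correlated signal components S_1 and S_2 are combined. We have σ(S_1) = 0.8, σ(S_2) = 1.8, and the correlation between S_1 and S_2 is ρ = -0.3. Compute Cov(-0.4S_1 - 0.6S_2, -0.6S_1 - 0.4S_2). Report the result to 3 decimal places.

var(S_1) = (0.8)² = 0.64;  var(S_2) = (1.8)² = 3.24
Cov(S_1,S_2) = ρ·σ(S_1)·σ(S_2) = -0.3·0.8·1.8 = -0.432
Cov(-0.4S_1 - 0.6S_2, -0.6S_1 - 0.4S_2) = (-0.4)(-0.6)var(S_1) + (-0.6)(-0.4)var(S_2) + [(-0.4)(-0.4) + (-0.6)(-0.6)]Cov(S_1,S_2)
= 0.24·0.64 + 0.24·3.24 + 0.52·-0.432 = 0.70656

0.707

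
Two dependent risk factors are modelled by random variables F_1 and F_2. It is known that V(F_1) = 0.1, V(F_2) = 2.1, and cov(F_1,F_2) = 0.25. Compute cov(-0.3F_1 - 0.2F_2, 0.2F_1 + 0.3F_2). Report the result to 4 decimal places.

-0.1645

cov(-0.3F_1 - 0.2F_2, 0.2F_1 + 0.3F_2) = (-0.3)(0.2)V(F_1) + (-0.2)(0.3)V(F_2) + [(-0.3)(0.3) + (-0.2)(0.2)]cov(F_1,F_2)
= -0.06·0.1 + -0.06·2.1 + -0.13·0.25 = -0.1645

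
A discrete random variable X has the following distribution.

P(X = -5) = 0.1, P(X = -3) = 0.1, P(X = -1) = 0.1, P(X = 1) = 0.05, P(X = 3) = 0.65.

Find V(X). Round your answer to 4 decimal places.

E[X] = (-5)(0.1) + (-3)(0.1) + (-1)(0.1) + (1)(0.05) + (3)(0.65) = 1.1
E[X²] = (-5)²(0.1) + (-3)²(0.1) + (-1)²(0.1) + (1)²(0.05) + (3)²(0.65) = 9.4
V(X) = E[X²] − (E[X])² = 9.4 − (1.1)² = 8.19

8.1900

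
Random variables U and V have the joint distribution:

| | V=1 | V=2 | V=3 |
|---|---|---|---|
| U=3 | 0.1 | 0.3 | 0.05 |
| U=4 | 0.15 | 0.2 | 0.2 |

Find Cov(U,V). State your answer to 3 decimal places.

0.050

E[U] = 3.55,  E[V] = 2
E[UV] = 7.15
Cov(U,V) = E[UV] − E[U]E[V] = 7.15 − (3.55)(2) = 0.05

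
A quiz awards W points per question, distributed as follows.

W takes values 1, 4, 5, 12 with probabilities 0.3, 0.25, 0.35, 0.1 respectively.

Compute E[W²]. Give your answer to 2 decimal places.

E[W²] = (1)²(0.3) + (4)²(0.25) + (5)²(0.35) + (12)²(0.1) = 27.45

27.45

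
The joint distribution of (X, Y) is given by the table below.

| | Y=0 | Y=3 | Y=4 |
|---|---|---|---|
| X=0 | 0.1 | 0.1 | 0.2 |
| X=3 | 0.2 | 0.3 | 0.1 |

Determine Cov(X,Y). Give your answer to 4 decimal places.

E[X] = 1.8,  E[Y] = 2.4
E[XY] = 3.9
Cov(X,Y) = E[XY] − E[X]E[Y] = 3.9 − (1.8)(2.4) = -0.42

-0.4200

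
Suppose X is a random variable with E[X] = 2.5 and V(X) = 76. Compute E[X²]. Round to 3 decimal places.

82.250

E[X²] = V(X) + (E[X])² = 76 + (2.5)² = 82.25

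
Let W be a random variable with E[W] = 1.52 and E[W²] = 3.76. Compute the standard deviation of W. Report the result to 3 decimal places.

var(W) = 3.76 − (1.52)² = 1.4496
SD(W) = √1.4496 ≈ 1.204

1.204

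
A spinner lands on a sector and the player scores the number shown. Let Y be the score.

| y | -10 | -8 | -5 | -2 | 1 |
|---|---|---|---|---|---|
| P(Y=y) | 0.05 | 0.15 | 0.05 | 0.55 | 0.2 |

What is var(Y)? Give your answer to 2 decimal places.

10.13

E[Y] = (-10)(0.05) + (-8)(0.15) + (-5)(0.05) + (-2)(0.55) + (1)(0.2) = -2.85
E[Y²] = (-10)²(0.05) + (-8)²(0.15) + (-5)²(0.05) + (-2)²(0.55) + (1)²(0.2) = 18.25
var(Y) = E[Y²] − (E[Y])² = 18.25 − (-2.85)² = 10.1275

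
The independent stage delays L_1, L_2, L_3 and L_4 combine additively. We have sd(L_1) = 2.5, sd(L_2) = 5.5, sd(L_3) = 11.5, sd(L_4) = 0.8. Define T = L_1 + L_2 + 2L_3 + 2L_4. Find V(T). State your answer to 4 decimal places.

V(L_1) = 6.25, V(L_2) = 30.25, V(L_3) = 132.25, V(L_4) = 0.64
By independence, V(T) = (1)²V(L_1) + (1)²V(L_2) + (2)²V(L_3) + (2)²V(L_4)
= (1)²·6.25 + (1)²·30.25 + (2)²·132.25 + (2)²·0.64 = 568.06

568.0600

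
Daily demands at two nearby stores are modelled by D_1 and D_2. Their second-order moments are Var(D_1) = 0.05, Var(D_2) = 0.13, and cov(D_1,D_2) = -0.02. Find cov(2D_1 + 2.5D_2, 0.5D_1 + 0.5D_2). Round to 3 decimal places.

cov(2D_1 + 2.5D_2, 0.5D_1 + 0.5D_2) = (2)(0.5)Var(D_1) + (2.5)(0.5)Var(D_2) + [(2)(0.5) + (2.5)(0.5)]cov(D_1,D_2)
= 1·0.05 + 1.25·0.13 + 2.25·-0.02 = 0.1675

0.168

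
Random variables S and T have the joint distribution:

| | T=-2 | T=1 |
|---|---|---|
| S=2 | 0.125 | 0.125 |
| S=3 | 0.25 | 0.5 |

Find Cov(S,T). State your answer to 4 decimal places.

0.0938

E[S] = 2.75,  E[T] = -0.125
E[ST] = -0.25
Cov(S,T) = E[ST] − E[S]E[T] = -0.25 − (2.75)(-0.125) = 0.09375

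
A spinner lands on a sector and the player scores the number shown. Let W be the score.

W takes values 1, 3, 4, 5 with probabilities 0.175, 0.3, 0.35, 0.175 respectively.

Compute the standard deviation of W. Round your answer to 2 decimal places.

E[W] = (1)(0.175) + (3)(0.3) + (4)(0.35) + (5)(0.175) = 3.35
E[W²] = (1)²(0.175) + (3)²(0.3) + (4)²(0.35) + (5)²(0.175) = 12.85
var(W) = E[W²] − (E[W])² = 12.85 − (3.35)² = 1.6275
sd(W) = √1.6275 ≈ 1.28

1.28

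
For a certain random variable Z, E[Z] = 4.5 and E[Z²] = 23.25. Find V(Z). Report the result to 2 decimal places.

3.00

V(Z) = 23.25 − (4.5)² = 3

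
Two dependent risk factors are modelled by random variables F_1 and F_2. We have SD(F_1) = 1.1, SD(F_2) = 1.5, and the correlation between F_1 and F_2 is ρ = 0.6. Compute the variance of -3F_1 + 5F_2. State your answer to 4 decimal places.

Var(F_1) = (1.1)² = 1.21;  Var(F_2) = (1.5)² = 2.25
Cov(F_1,F_2) = ρ·SD(F_1)·SD(F_2) = 0.6·1.1·1.5 = 0.99
Var(-3F_1 + 5F_2) = (-3)²·Var(F_1) + (5)²·Var(F_2) + 2·(-3)·(5)·Cov(F_1,F_2)
= 9·1.21 + 25·2.25 + -30·0.99 = 37.44

37.4400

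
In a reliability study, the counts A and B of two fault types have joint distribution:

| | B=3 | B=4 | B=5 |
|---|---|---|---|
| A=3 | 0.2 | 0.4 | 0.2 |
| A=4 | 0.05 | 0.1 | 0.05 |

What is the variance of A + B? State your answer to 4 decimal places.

E[A] = 3.2,  E[B] = 4,  E[AB] = 12.8
var(A) = 10.4 − (3.2)² = 0.16;  var(B) = 16.5 − (4)² = 0.5
Cov(A,B) = 12.8 − (3.2)(4) = 0
var(A + B) = (1)²·0.16 + (1)²·0.5 + 2·(1)·(1)·0 = 0.66

0.6600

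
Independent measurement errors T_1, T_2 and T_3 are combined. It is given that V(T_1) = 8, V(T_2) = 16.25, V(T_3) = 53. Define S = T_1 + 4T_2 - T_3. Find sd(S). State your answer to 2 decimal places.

17.92

By independence, V(S) = (1)²V(T_1) + (4)²V(T_2) + (-1)²V(T_3)
= (1)²·8 + (4)²·16.25 + (-1)²·53 = 321
sd(S) = √321 ≈ 17.92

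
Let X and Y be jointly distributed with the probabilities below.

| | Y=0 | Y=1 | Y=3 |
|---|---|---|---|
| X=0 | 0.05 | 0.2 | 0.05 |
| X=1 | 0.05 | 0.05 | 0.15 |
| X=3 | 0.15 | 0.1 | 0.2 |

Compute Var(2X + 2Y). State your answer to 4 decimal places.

14.1100

E[X] = 1.6,  E[Y] = 1.55,  E[XY] = 2.6
Var(X) = 4.3 − (1.6)² = 1.74;  Var(Y) = 3.95 − (1.55)² = 1.5475
cov(X,Y) = 2.6 − (1.6)(1.55) = 0.12
Var(2X + 2Y) = (2)²·1.74 + (2)²·1.5475 + 2·(2)·(2)·0.12 = 14.11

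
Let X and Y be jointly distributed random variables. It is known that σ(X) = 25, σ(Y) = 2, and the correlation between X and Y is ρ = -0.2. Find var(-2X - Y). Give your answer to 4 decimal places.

var(X) = (25)² = 625;  var(Y) = (2)² = 4
Cov(X,Y) = ρ·σ(X)·σ(Y) = -0.2·25·2 = -10
var(-2X - Y) = (-2)²·var(X) + (-1)²·var(Y) + 2·(-2)·(-1)·Cov(X,Y)
= 4·625 + 1·4 + 4·-10 = 2464

2464.0000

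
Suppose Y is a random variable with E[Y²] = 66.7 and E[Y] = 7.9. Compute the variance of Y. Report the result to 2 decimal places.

4.29

V(Y) = 66.7 − (7.9)² = 4.29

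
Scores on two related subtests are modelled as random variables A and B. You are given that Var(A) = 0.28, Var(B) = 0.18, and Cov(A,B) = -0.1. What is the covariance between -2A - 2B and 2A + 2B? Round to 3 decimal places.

Cov(-2A - 2B, 2A + 2B) = (-2)(2)Var(A) + (-2)(2)Var(B) + [(-2)(2) + (-2)(2)]Cov(A,B)
= -4·0.28 + -4·0.18 + -8·-0.1 = -1.04

-1.040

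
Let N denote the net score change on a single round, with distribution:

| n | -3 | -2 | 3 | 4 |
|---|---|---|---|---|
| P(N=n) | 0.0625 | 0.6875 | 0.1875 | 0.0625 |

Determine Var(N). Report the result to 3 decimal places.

E[N] = (-3)(0.0625) + (-2)(0.6875) + (3)(0.1875) + (4)(0.0625) = -0.75
E[N²] = (-3)²(0.0625) + (-2)²(0.6875) + (3)²(0.1875) + (4)²(0.0625) = 6
Var(N) = E[N²] − (E[N])² = 6 − (-0.75)² = 5.4375

5.438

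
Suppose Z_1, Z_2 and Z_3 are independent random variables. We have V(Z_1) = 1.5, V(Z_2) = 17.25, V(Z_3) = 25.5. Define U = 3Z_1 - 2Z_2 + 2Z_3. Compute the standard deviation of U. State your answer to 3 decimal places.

By independence, V(U) = (3)²V(Z_1) + (-2)²V(Z_2) + (2)²V(Z_3)
= (3)²·1.5 + (-2)²·17.25 + (2)²·25.5 = 184.5
SD(U) = √184.5 ≈ 13.583

13.583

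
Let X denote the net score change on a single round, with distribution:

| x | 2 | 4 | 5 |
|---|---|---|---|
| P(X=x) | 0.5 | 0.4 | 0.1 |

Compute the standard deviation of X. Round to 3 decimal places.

E[X] = (2)(0.5) + (4)(0.4) + (5)(0.1) = 3.1
E[X²] = (2)²(0.5) + (4)²(0.4) + (5)²(0.1) = 10.9
Var(X) = E[X²] − (E[X])² = 10.9 − (3.1)² = 1.29
SD(X) = √1.29 ≈ 1.136

1.136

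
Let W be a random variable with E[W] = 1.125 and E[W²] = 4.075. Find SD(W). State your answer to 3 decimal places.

1.676

var(W) = 4.075 − (1.125)² = 2.809375
SD(W) = √2.809375 ≈ 1.676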